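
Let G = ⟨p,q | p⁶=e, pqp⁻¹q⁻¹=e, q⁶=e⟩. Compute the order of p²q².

Compute successive powers until reaching e:
  (p²q²)¹ = p²q², (p²q²)² = p⁴q⁴, (p²q²)³ = e.
The smallest positive k with (p²q²)ᵏ = e is 3.

Answer: 3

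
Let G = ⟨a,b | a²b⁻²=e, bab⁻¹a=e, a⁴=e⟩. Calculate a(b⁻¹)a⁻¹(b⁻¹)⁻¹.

[a, (b⁻¹)] = a·(b⁻¹)·a⁻¹·(b⁻¹)⁻¹.
  a · (b⁻¹) = ab⁻¹
  (ab⁻¹) · (a³) = b
  b · b = a²

Answer: a²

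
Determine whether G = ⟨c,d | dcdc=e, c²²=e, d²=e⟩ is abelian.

c·d = cd but d·c = c²¹d, so c·d ≠ d·c and G is not abelian.

Answer: No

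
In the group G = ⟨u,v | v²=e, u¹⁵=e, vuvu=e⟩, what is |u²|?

Compute successive powers until reaching e:
  (u²)¹ = u², (u²)² = u⁴, (u²)³ = u⁶, (u²)⁴ = u⁸, (u²)⁵ = u¹⁰, (u²)⁶ = u¹², (u²)⁷ = u¹⁴, (u²)⁸ = u, (u²)⁹ = u³, (u²)¹⁰ = u⁵, (u²)¹¹ = u⁷, (u²)¹² = u⁹, (u²)¹³ = u¹¹, (u²)¹⁴ = u¹³, (u²)¹⁵ = e.
The smallest positive k with (u²)ᵏ = e is 15.

Answer: 15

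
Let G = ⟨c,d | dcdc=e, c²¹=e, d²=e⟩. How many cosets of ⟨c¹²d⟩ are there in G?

First find ord(c¹²d) by computing successive powers:
  (c¹²d)¹ = c¹²d, (c¹²d)² = e.
So |⟨c¹²d⟩| = ord(c¹²d) = 2. With |G| = 42, by Lagrange [G : ⟨c¹²d⟩] = 42/2 = 21.

Answer: 21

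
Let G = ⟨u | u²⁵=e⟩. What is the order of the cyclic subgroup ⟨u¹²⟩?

|⟨u¹²⟩| equals the order of u¹². Compute successive powers until reaching e:
  (u¹²)¹ = u¹², (u¹²)² = u²⁴, (u¹²)³ = u¹¹, (u¹²)⁴ = u²³, (u¹²)⁵ = u¹⁰, (u¹²)⁶ = u²², (u¹²)⁷ = u⁹, (u¹²)⁸ = u²¹, (u¹²)⁹ = u⁸, (u¹²)¹⁰ = u²⁰, (u¹²)¹¹ = u⁷, (u¹²)¹² = u¹⁹, (u¹²)¹³ = u⁶, (u¹²)¹⁴ = u¹⁸, (u¹²)¹⁵ = u⁵, (u¹²)¹⁶ = u¹⁷, (u¹²)¹⁷ = u⁴, (u¹²)¹⁸ = u¹⁶, (u¹²)¹⁹ = u³, (u¹²)²⁰ = u¹⁵, (u¹²)²¹ = u², (u¹²)²² = u¹⁴, (u¹²)²³ = u, (u¹²)²⁴ = u¹³, (u¹²)²⁵ = e.
The smallest positive k with (u¹²)ᵏ = e is 25, so |⟨u¹²⟩| = 25.

Answer: 25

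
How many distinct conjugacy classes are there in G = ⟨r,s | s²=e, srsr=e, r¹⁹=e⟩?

The conjugacy classes (representative and size) are:
  [e] (size 1), [r¹⁸] (size 2), [r²] (size 2), [r¹⁶] (size 2), [r⁴] (size 2), [r¹⁴] (size 2), [r¹³] (size 2), [r¹²] (size 2), [r⁸] (size 2), [r⁹] (size 2), [s] (size 19).
Class equation: 1 + 2 + 2 + 2 + 2 + 2 + 2 + 2 + 2 + 2 + 19 = 38 = |G|. So G has 11 conjugacy classes.

Answer: 11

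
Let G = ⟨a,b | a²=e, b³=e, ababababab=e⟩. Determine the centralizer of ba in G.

⟨ba⟩ ⊆ C_G(ba) since powers of ba commute with ba; so |C_G(ba)| ≥ |⟨ba⟩| = 5.
By orbit–stabilizer, |C_G(ba)| = |G| / |conj. class of ba| = 60 / 12 = 5.
The 5 elements commuting with ba are {e, ab², ba, baba, ab²ab²}.

Answer: {e, ab², ba, baba, ab²ab²}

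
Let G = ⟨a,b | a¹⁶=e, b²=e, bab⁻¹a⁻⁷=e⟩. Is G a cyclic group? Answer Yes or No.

Every cyclic group is abelian. But a·b = ab while b·a = a⁷b, so a·b ≠ b·a and G is not abelian. Hence G is not cyclic.

Answer: No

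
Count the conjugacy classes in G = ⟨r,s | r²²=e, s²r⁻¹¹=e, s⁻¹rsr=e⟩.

The conjugacy classes (representative and size) are:
  [e] (size 1), [r²¹] (size 2), [r²] (size 2), [r³] (size 2), [r¹⁸] (size 2), [r¹⁷] (size 2), [r⁶] (size 2), [r⁷] (size 2), [r⁸] (size 2), [r¹³] (size 2), [r¹²] (size 2), [r¹¹] (size 1), [r¹⁰s] (size 11), [r⁷s] (size 11).
Class equation: 1 + 2 + 2 + 2 + 2 + 2 + 2 + 2 + 2 + 2 + 2 + 1 + 11 + 11 = 44 = |G|. So G has 14 conjugacy classes.

Answer: 14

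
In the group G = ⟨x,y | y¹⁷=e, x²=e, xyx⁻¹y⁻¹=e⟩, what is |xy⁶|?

Compute successive powers until reaching e:
  (xy⁶)¹ = xy⁶, (xy⁶)² = y¹², (xy⁶)³ = xy, (xy⁶)⁴ = y⁷, (xy⁶)⁵ = xy¹³, (xy⁶)⁶ = y², (xy⁶)⁷ = xy⁸, (xy⁶)⁸ = y¹⁴, (xy⁶)⁹ = xy³, (xy⁶)¹⁰ = y⁹, (xy⁶)¹¹ = xy¹⁵, (xy⁶)¹² = y⁴, (xy⁶)¹³ = xy¹⁰, (xy⁶)¹⁴ = y¹⁶, (xy⁶)¹⁵ = xy⁵, (xy⁶)¹⁶ = y¹¹, (xy⁶)¹⁷ = x, (xy⁶)¹⁸ = y⁶, (xy⁶)¹⁹ = xy¹², (xy⁶)²⁰ = y, (xy⁶)²¹ = xy⁷, (xy⁶)²² = y¹³, (xy⁶)²³ = xy², (xy⁶)²⁴ = y⁸, (xy⁶)²⁵ = xy¹⁴, (xy⁶)²⁶ = y³, (xy⁶)²⁷ = xy⁹, (xy⁶)²⁸ = y¹⁵, (xy⁶)²⁹ = xy⁴, (xy⁶)³⁰ = y¹⁰, (xy⁶)³¹ = xy¹⁶, (xy⁶)³² = y⁵, (xy⁶)³³ = xy¹¹, (xy⁶)³⁴ = e.
The smallest positive k with (xy⁶)ᵏ = e is 34.

Answer: 34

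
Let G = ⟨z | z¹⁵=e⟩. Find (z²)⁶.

Compute successive powers of (z²), reducing at each step:
  (z²)²: (z²) · z² = z⁴
  (z²)³: (z⁴) · z² = z⁶
  (z²)⁴: (z⁶) · z² = z⁸
  (z²)⁵: (z⁸) · z² = z¹⁰
  (z²)⁶: (z¹⁰) · z² = z¹²

Answer: z¹²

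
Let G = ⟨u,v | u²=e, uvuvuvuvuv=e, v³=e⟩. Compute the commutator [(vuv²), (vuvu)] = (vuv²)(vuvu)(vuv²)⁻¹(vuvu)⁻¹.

[(vuv²), (vuvu)] = (vuv²)·(vuvu)·(vuv²)⁻¹·(vuvu)⁻¹.
  (vuv²) · (vuvu) = v²u
  (v²u) · (vuv²) = v²uvuv²
  (v²uvuv²) · (uv²uv²) = v²uv²uvu

Answer: v²uv²uvu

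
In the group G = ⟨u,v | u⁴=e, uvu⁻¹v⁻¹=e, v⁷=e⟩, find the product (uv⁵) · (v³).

Compute (uv⁵) · (v³) by multiplying left to right and reducing via the relations at each step:
  (uv⁵) · v³ = uv

Answer: uv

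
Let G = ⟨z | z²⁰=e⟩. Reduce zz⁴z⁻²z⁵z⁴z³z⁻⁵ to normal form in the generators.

Multiply left to right, reducing at each step:
  z · z⁴ = z⁵
  (z⁵) · z⁻² = z³
  (z³) · z⁵ = z⁸
  (z⁸) · z⁴ = z¹²
  (z¹²) · z³ = z¹⁵
  (z¹⁵) · z⁻⁵ = z¹⁰

Answer: z¹⁰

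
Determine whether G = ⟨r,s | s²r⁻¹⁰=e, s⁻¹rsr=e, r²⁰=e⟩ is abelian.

r·s = rs but s·r = r⁹s⁻¹, so r·s ≠ s·r and G is not abelian.

Answer: No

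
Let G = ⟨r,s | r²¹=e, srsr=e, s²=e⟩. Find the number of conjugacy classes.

The conjugacy classes (representative and size) are:
  [e] (size 1), [r²⁰] (size 2), [r²] (size 2), [r³] (size 2), [r¹⁷] (size 2), [r⁵] (size 2), [r⁶] (size 2), [r⁷] (size 2), [r⁸] (size 2), [r⁹] (size 2), [r¹⁰] (size 2), [s] (size 21).
Class equation: 1 + 2 + 2 + 2 + 2 + 2 + 2 + 2 + 2 + 2 + 2 + 21 = 42 = |G|. So G has 12 conjugacy classes.

Answer: 12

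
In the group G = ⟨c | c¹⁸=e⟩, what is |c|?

Compute successive powers until reaching e:
  c¹ = c, c² = c², c³ = c³, c⁴ = c⁴, c⁵ = c⁵, c⁶ = c⁶, c⁷ = c⁷, c⁸ = c⁸, c⁹ = c⁹, c¹⁰ = c¹⁰, c¹¹ = c¹¹, c¹² = c¹², c¹³ = c¹³, c¹⁴ = c¹⁴, c¹⁵ = c¹⁵, c¹⁶ = c¹⁶, c¹⁷ = c¹⁷, c¹⁸ = e.
The smallest positive k with cᵏ = e is 18.

Answer: 18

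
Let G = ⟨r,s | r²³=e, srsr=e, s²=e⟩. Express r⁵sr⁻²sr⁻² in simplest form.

Multiply left to right, reducing at each step:
  (r⁵) · s = r⁵s
  (r⁵s) · r⁻² = r⁷s
  (r⁷s) · s = r⁷
  (r⁷) · r⁻² = r⁵

Answer: r⁵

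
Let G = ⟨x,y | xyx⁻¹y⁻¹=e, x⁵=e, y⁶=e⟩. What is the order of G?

Enumerate words in the generators, reducing via the relations: the distinct elements are
  {e, x, y, xy, x², x³, x⁴, y², y³, y⁴, y⁵, xy², xy³, xy⁴, xy⁵, x²y, x³y, x⁴y, x²y², x²y³, x²y⁴, x²y⁵, x³y², x³y³, x³y⁴, x³y⁵, x⁴y², x⁴y³, x⁴y⁴, x⁴y⁵}.
No further products give new elements, so |G| = 30.

Answer: 30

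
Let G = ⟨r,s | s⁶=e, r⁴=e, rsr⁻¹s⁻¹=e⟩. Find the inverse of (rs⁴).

The order of (rs⁴) is 12 (smallest k with (rs⁴)ᵏ = e), so (rs⁴)⁻¹ = (rs⁴)¹¹ = r³s².
Check: (rs⁴) · (r³s²) → (rs⁴) · r³ = s⁴;   (s⁴) · s² = e, giving e as required.

Answer: r³s²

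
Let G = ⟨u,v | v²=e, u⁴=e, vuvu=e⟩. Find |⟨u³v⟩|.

|⟨u³v⟩| equals the order of u³v. Compute successive powers until reaching e:
  (u³v)¹ = u³v, (u³v)² = e.
The smallest positive k with (u³v)ᵏ = e is 2, so |⟨u³v⟩| = 2.

Answer: 2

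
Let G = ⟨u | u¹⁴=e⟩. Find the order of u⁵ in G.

Compute successive powers until reaching e:
  (u⁵)¹ = u⁵, (u⁵)² = u¹⁰, (u⁵)³ = u, (u⁵)⁴ = u⁶, (u⁵)⁵ = u¹¹, (u⁵)⁶ = u², (u⁵)⁷ = u⁷, (u⁵)⁸ = u¹², (u⁵)⁹ = u³, (u⁵)¹⁰ = u⁸, (u⁵)¹¹ = u¹³, (u⁵)¹² = u⁴, (u⁵)¹³ = u⁹, (u⁵)¹⁴ = e.
The smallest positive k with (u⁵)ᵏ = e is 14.

Answer: 14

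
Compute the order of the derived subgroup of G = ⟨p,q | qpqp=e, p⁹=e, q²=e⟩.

G' = [G, G] is generated by all commutators. The generator-pair commutators are: [p, q] = p².
The subgroup they normally generate is {e, p, p², p³, p⁴, p⁵, p⁶, p⁷, p⁸}, of order 9.
Check: |G/G'| = 18/9 = 2 is the order of the abelianisation.

Answer: 9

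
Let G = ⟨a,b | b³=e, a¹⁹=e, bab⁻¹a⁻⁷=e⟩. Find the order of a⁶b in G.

Compute successive powers until reaching e:
  (a⁶b)¹ = a⁶b, (a⁶b)² = a¹⁰b², (a⁶b)³ = e.
The smallest positive k with (a⁶b)ᵏ = e is 3.

Answer: 3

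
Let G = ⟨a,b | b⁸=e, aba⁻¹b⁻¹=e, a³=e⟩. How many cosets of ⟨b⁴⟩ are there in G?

First find ord(b⁴) by computing successive powers:
  (b⁴)¹ = b⁴, (b⁴)² = e.
So |⟨b⁴⟩| = ord(b⁴) = 2. With |G| = 24, by Lagrange [G : ⟨b⁴⟩] = 24/2 = 12.

Answer: 12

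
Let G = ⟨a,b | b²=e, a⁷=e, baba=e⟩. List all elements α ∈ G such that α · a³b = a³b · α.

⟨a³b⟩ ⊆ C_G(a³b) since powers of a³b commute with a³b; so |C_G(a³b)| ≥ |⟨a³b⟩| = 2.
By orbit–stabilizer, |C_G(a³b)| = |G| / |conj. class of a³b| = 14 / 7 = 2.
The 2 elements commuting with a³b are {e, a³b}.

Answer: {e, a³b}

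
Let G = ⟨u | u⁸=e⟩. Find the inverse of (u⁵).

The order of (u⁵) is 8 (smallest k with (u⁵)ᵏ = e), so (u⁵)⁻¹ = (u⁵)⁷ = u³.
Check: (u⁵) · (u³) → (u⁵) · u³ = e, giving e as required.

Answer: u³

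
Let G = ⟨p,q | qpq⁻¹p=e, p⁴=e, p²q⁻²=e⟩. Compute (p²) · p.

Compute (p²) · p by multiplying left to right and reducing via the relations at each step:
  (p²) · p = p³

Answer: p³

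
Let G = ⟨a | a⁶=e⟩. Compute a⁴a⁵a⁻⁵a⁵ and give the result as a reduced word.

Multiply left to right, reducing at each step:
  (a⁴) · a⁵ = a³
  (a³) · a⁻⁵ = a⁴
  (a⁴) · a⁵ = a³

Answer: a³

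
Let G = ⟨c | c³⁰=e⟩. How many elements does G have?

G is generated by a single element, so G is cyclic. The relator gives c³⁰ = e and no smaller power is forced to be e, so the 30 powers {c, e, c², c³, c⁴, c⁵, c⁶, c⁷, c⁸, c⁹, c²², c²³, c²¹, c²⁰, c²⁴, c²⁵, c²⁶, c²⁷, c²⁸, c²⁹, c¹², c¹³, c¹¹, c¹⁰, c¹⁴, c¹⁵, c¹⁶, c¹⁷, c¹⁸, c¹⁹} are distinct. Hence |G| = 30.

Answer: 30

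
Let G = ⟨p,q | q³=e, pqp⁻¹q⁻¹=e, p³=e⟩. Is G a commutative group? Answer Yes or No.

Each pair of generators commutes: p·q = pq = q·p. Since the generators pairwise commute, every element of G commutes with every other, so G is abelian.

Answer: Yes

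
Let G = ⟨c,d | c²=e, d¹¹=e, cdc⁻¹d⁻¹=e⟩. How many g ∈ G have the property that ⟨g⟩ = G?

G is cyclic of order 22. An element generates G iff its order is 22, and a cyclic group of order 22 has exactly φ(22) = 10 such elements.

Answer: 10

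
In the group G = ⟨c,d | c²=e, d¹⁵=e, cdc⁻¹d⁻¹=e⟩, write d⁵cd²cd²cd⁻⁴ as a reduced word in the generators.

Multiply left to right, reducing at each step:
  (d⁵) · c = cd⁵
  (cd⁵) · d² = cd⁷
  (cd⁷) · c = d⁷
  (d⁷) · d² = d⁹
  (d⁹) · c = cd⁹
  (cd⁹) · d⁻⁴ = cd⁵

Answer: cd⁵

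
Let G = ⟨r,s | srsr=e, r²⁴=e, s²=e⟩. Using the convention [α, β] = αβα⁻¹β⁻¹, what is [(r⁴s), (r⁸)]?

[(r⁴s), (r⁸)] = (r⁴s)·(r⁸)·(r⁴s)⁻¹·(r⁸)⁻¹.
  (r⁴s) · (r⁸) = r²⁰s
  (r²⁰s) · (r⁴s) = r¹⁶
  (r¹⁶) · (r¹⁶) = r⁸

Answer: r⁸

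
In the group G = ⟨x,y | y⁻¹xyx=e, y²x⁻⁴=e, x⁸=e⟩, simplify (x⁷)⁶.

Compute successive powers of (x⁷), reducing at each step:
  (x⁷)²: (x⁷) · x⁷ = x⁶
  (x⁷)³: (x⁶) · x⁷ = x⁵
  (x⁷)⁴: (x⁵) · x⁷ = x⁴
  (x⁷)⁵: (x⁴) · x⁷ = x³
  (x⁷)⁶: (x³) · x⁷ = x²

Answer: x²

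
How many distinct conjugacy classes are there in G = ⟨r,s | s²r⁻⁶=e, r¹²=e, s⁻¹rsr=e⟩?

The conjugacy classes (representative and size) are:
  [e] (size 1), [r¹¹] (size 2), [r²] (size 2), [r⁹] (size 2), [r⁴] (size 2), [r⁵] (size 2), [r⁶] (size 1), [r²s] (size 6), [rs] (size 6).
Class equation: 1 + 2 + 2 + 2 + 2 + 2 + 1 + 6 + 6 = 24 = |G|. So G has 9 conjugacy classes.

Answer: 9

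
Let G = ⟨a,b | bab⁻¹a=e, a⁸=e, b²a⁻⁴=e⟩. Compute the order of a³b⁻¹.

Compute successive powers until reaching e:
  (a³b⁻¹)¹ = a³b⁻¹, (a³b⁻¹)² = a⁴, (a³b⁻¹)³ = a³b, (a³b⁻¹)⁴ = e.
The smallest positive k with (a³b⁻¹)ᵏ = e is 4.

Answer: 4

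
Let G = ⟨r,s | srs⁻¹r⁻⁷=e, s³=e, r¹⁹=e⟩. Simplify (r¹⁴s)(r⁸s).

Compute (r¹⁴s) · (r⁸s) by multiplying left to right and reducing via the relations at each step:
  (r¹⁴s) · r⁸ = r¹³s
  (r¹³s) · s = r¹³s²

Answer: r¹³s²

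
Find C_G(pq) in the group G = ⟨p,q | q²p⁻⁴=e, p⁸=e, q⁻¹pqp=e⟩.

⟨pq⟩ ⊆ C_G(pq) since powers of pq commute with pq; so |C_G(pq)| ≥ |⟨pq⟩| = 4.
By orbit–stabilizer, |C_G(pq)| = |G| / |conj. class of pq| = 16 / 4 = 4.
The 4 elements commuting with pq are {e, p⁴, pq, pq⁻¹}.

Answer: {e, p⁴, pq, pq⁻¹}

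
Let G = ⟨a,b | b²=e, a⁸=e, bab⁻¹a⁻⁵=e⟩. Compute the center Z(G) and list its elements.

An element z ∈ Z(G) iff z commutes with every generator.
For example a² is central: (a²)·a = a³ = a·(a²); (a²)·b = a²b = b·(a²).
Whereas a ∉ Z(G) since a·b = ab ≠ a⁵b = b·a.
Checking each of the 16 elements this way gives Z(G) = {e, a², a⁴, a⁶}, of order 4.

Answer: {e, a², a⁴, a⁶}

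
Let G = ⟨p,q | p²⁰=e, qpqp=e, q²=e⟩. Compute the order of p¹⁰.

Compute successive powers until reaching e:
  (p¹⁰)¹ = p¹⁰, (p¹⁰)² = e.
The smallest positive k with (p¹⁰)ᵏ = e is 2.

Answer: 2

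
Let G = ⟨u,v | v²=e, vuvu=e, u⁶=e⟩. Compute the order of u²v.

Compute successive powers until reaching e:
  (u²v)¹ = u²v, (u²v)² = e.
The smallest positive k with (u²v)ᵏ = e is 2.

Answer: 2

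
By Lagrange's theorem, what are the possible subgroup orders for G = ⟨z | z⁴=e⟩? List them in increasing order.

|G| = 4 = 2². By Lagrange's theorem the order of any subgroup divides 4; the divisors of 4 are 1, 2, 4.

Answer: 1, 2, 4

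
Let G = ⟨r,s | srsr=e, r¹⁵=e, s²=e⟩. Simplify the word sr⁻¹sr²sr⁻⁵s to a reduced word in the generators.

Multiply left to right, reducing at each step:
  s · r⁻¹ = rs
  (rs) · s = r
  r · r² = r³
  (r³) · s = r³s
  (r³s) · r⁻⁵ = r⁸s
  (r⁸s) · s = r⁸

Answer: r⁸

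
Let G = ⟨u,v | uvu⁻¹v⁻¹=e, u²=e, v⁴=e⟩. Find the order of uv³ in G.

Compute successive powers until reaching e:
  (uv³)¹ = uv³, (uv³)² = v², (uv³)³ = uv, (uv³)⁴ = e.
The smallest positive k with (uv³)ᵏ = e is 4.

Answer: 4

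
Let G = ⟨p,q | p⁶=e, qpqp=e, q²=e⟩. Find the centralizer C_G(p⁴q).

⟨p⁴q⟩ ⊆ C_G(p⁴q) since powers of p⁴q commute with p⁴q; so |C_G(p⁴q)| ≥ |⟨p⁴q⟩| = 2.
By orbit–stabilizer, |C_G(p⁴q)| = |G| / |conj. class of p⁴q| = 12 / 3 = 4.
The 4 elements commuting with p⁴q are {e, p³, pq, p⁴q}.

Answer: {e, p³, pq, p⁴q}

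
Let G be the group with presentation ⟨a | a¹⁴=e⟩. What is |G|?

G is generated by a single element, so G is cyclic. The relator gives a¹⁴ = e and no smaller power is forced to be e, so the 14 powers {a, e, a², a³, a⁴, a⁵, a⁶, a⁷, a⁸, a⁹, a¹², a¹³, a¹¹, a¹⁰} are distinct. Hence |G| = 14.

Answer: 14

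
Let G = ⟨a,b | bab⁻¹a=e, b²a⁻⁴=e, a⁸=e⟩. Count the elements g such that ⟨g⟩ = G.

⟨g⟩ = G would require ord(g) = |G| = 16, but the maximum element order in G is 8 < 16. So G is not cyclic and no single element generates it: the count is 0.

Answer: 0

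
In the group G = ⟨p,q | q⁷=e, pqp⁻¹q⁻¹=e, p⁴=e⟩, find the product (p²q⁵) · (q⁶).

Compute (p²q⁵) · (q⁶) by multiplying left to right and reducing via the relations at each step:
  (p²q⁵) · q⁶ = p²q⁴

Answer: p²q⁴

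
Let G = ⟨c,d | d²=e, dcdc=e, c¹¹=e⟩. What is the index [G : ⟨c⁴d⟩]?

First find ord(c⁴d) by computing successive powers:
  (c⁴d)¹ = c⁴d, (c⁴d)² = e.
So |⟨c⁴d⟩| = ord(c⁴d) = 2. With |G| = 22, by Lagrange [G : ⟨c⁴d⟩] = 22/2 = 11.

Answer: 11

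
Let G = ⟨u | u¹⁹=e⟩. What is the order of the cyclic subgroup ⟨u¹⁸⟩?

|⟨u¹⁸⟩| equals the order of u¹⁸. Compute successive powers until reaching e:
  (u¹⁸)¹ = u¹⁸, (u¹⁸)² = u¹⁷, (u¹⁸)³ = u¹⁶, (u¹⁸)⁴ = u¹⁵, (u¹⁸)⁵ = u¹⁴, (u¹⁸)⁶ = u¹³, (u¹⁸)⁷ = u¹², (u¹⁸)⁸ = u¹¹, (u¹⁸)⁹ = u¹⁰, (u¹⁸)¹⁰ = u⁹, (u¹⁸)¹¹ = u⁸, (u¹⁸)¹² = u⁷, (u¹⁸)¹³ = u⁶, (u¹⁸)¹⁴ = u⁵, (u¹⁸)¹⁵ = u⁴, (u¹⁸)¹⁶ = u³, (u¹⁸)¹⁷ = u², (u¹⁸)¹⁸ = u, (u¹⁸)¹⁹ = e.
The smallest positive k with (u¹⁸)ᵏ = e is 19, so |⟨u¹⁸⟩| = 19.

Answer: 19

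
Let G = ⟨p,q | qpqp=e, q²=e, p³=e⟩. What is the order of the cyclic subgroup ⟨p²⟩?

|⟨p²⟩| equals the order of p². Compute successive powers until reaching e:
  (p²)¹ = p², (p²)² = p, (p²)³ = e.
The smallest positive k with (p²)ᵏ = e is 3, so |⟨p²⟩| = 3.

Answer: 3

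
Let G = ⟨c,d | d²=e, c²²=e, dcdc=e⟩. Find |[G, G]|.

G' = [G, G] is generated by all commutators. The generator-pair commutators are: [c, d] = c².
The subgroup they normally generate is {e, c², c⁴, c⁶, c⁸, c¹⁰, c¹², c¹⁴, c¹⁶, c¹⁸, c²⁰}, of order 11.
Check: |G/G'| = 44/11 = 4 is the order of the abelianisation.

Answer: 11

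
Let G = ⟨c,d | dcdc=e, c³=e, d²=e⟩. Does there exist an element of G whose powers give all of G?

Every cyclic group is abelian. But c·d = cd while d·c = c²d, so c·d ≠ d·c and G is not abelian. Hence G is not cyclic.

Answer: No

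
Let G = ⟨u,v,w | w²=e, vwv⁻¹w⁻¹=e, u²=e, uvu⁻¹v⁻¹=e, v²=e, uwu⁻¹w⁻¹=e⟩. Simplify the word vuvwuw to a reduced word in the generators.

Multiply left to right, reducing at each step:
  v · u = uv
  (uv) · v = u
  u · w = uw
  (uw) · u = w
  w · w = e

Answer: e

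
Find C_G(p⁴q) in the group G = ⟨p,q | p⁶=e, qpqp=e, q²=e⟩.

⟨p⁴q⟩ ⊆ C_G(p⁴q) since powers of p⁴q commute with p⁴q; so |C_G(p⁴q)| ≥ |⟨p⁴q⟩| = 2.
By orbit–stabilizer, |C_G(p⁴q)| = |G| / |conj. class of p⁴q| = 12 / 3 = 4.
The 4 elements commuting with p⁴q are {e, p³, pq, p⁴q}.

Answer: {e, p³, pq, p⁴q}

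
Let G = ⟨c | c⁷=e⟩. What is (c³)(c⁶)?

Compute (c³) · (c⁶) by multiplying left to right and reducing via the relations at each step:
  (c³) · c⁶ = c²

Answer: c²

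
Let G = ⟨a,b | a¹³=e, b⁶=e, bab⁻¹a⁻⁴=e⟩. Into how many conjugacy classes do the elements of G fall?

The conjugacy classes (representative and size) are:
  [e] (size 1), [a⁴] (size 6), [a¹¹] (size 6), [a⁷b] (size 13), [a⁸b²] (size 13), [a¹²b³] (size 13), [a⁵b⁴] (size 13), [a¹¹b⁵] (size 13).
Class equation: 1 + 6 + 6 + 13 + 13 + 13 + 13 + 13 = 78 = |G|. So G has 8 conjugacy classes.

Answer: 8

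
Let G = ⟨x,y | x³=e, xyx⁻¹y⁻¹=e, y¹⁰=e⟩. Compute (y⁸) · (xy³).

Compute (y⁸) · (xy³) by multiplying left to right and reducing via the relations at each step:
  (y⁸) · x = xy⁸
  (xy⁸) · y³ = xy

Answer: xy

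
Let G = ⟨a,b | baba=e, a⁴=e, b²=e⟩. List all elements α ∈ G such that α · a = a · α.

⟨a⟩ ⊆ C_G(a) since powers of a commute with a; so |C_G(a)| ≥ |⟨a⟩| = 4.
By orbit–stabilizer, |C_G(a)| = |G| / |conj. class of a| = 8 / 2 = 4.
The 4 elements commuting with a are {e, a, a², a³}.

Answer: {e, a, a², a³}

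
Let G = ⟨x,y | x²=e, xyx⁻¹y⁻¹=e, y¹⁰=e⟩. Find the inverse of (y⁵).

The order of (y⁵) is 2 (smallest k with (y⁵)ᵏ = e), so (y⁵)⁻¹ = (y⁵)¹ = y⁵.
Check: (y⁵) · (y⁵) → (y⁵) · y⁵ = e, giving e as required.

Answer: y⁵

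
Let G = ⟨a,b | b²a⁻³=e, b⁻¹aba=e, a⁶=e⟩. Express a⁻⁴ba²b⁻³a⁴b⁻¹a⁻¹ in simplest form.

Multiply left to right, reducing at each step:
  (a²) · b = a²b
  (a²b) · a² = b
  b · b⁻³ = a³
  (a³) · a⁴ = a
  a · b⁻¹ = ab⁻¹
  (ab⁻¹) · a⁻¹ = a²b⁻¹

Answer: a²b⁻¹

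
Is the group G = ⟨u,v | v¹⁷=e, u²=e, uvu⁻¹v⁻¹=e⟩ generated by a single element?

|G| = 34. The element uv has order 34 (its powers give 34 distinct elements), so ⟨uv⟩ = G and G is cyclic.

Answer: Yes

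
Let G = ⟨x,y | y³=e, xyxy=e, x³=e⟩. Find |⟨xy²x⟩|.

|⟨xy²x⟩| equals the order of xy²x. Compute successive powers until reaching e:
  (xy²x)¹ = xy²x, (xy²x)² = e.
The smallest positive k with (xy²x)ᵏ = e is 2, so |⟨xy²x⟩| = 2.

Answer: 2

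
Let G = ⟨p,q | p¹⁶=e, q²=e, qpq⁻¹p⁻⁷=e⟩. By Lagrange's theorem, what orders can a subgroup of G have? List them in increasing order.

|G| = 32 = 2⁵. By Lagrange's theorem the order of any subgroup divides 32; the divisors of 32 are 1, 2, 4, 8, 16, 32.

Answer: 1, 2, 4, 8, 16, 32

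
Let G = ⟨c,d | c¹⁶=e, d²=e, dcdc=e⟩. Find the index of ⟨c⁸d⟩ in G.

First find ord(c⁸d) by computing successive powers:
  (c⁸d)¹ = c⁸d, (c⁸d)² = e.
So |⟨c⁸d⟩| = ord(c⁸d) = 2. With |G| = 32, by Lagrange [G : ⟨c⁸d⟩] = 32/2 = 16.

Answer: 16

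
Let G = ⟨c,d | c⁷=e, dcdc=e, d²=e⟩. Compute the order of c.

Compute successive powers until reaching e:
  c¹ = c, c² = c², c³ = c³, c⁴ = c⁴, c⁵ = c⁵, c⁶ = c⁶, c⁷ = e.
The smallest positive k with cᵏ = e is 7.

Answer: 7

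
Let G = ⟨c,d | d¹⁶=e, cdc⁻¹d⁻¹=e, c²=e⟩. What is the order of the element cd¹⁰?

Compute successive powers until reaching e:
  (cd¹⁰)¹ = cd¹⁰, (cd¹⁰)² = d⁴, (cd¹⁰)³ = cd¹⁴, (cd¹⁰)⁴ = d⁸, (cd¹⁰)⁵ = cd², (cd¹⁰)⁶ = d¹², (cd¹⁰)⁷ = cd⁶, (cd¹⁰)⁸ = e.
The smallest positive k with (cd¹⁰)ᵏ = e is 8.

Answer: 8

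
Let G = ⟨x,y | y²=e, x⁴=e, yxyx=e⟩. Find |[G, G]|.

G' = [G, G] is generated by all commutators. The generator-pair commutators are: [x, y] = x².
The subgroup they normally generate is {e, x²}, of order 2.
Check: |G/G'| = 8/2 = 4 is the order of the abelianisation.

Answer: 2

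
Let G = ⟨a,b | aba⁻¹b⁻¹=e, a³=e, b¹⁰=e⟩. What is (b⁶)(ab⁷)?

Compute (b⁶) · (ab⁷) by multiplying left to right and reducing via the relations at each step:
  (b⁶) · a = ab⁶
  (ab⁶) · b⁷ = ab³

Answer: ab³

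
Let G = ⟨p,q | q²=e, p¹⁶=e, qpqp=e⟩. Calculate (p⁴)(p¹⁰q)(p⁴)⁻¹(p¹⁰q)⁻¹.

[(p⁴), (p¹⁰q)] = (p⁴)·(p¹⁰q)·(p⁴)⁻¹·(p¹⁰q)⁻¹.
  (p⁴) · (p¹⁰q) = p¹⁴q
  (p¹⁴q) · (p¹²) = p²q
  (p²q) · (p¹⁰q) = p⁸

Answer: p⁸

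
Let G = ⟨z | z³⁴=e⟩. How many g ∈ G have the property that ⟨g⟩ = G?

G is cyclic of order 34. An element generates G iff its order is 34, and a cyclic group of order 34 has exactly φ(34) = 16 such elements.

Answer: 16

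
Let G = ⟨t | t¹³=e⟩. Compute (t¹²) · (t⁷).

Compute (t¹²) · (t⁷) by multiplying left to right and reducing via the relations at each step:
  (t¹²) · t⁷ = t⁶

Answer: t⁶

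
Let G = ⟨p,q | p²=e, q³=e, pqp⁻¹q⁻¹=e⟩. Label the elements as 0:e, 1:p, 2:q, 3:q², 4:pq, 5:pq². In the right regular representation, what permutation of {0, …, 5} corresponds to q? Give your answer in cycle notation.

(0 2 3)(1 4 5)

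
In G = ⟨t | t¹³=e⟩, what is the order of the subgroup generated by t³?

|⟨t³⟩| equals the order of t³. Compute successive powers until reaching e:
  (t³)¹ = t³, (t³)² = t⁶, (t³)³ = t⁹, (t³)⁴ = t¹², (t³)⁵ = t², (t³)⁶ = t⁵, (t³)⁷ = t⁸, (t³)⁸ = t¹¹, (t³)⁹ = t, (t³)¹⁰ = t⁴, (t³)¹¹ = t⁷, (t³)¹² = t¹⁰, (t³)¹³ = e.
The smallest positive k with (t³)ᵏ = e is 13, so |⟨t³⟩| = 13.

Answer: 13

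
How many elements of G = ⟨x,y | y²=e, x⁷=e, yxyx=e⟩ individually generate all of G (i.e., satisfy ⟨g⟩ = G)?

⟨g⟩ = G would require ord(g) = |G| = 14, but the maximum element order in G is 7 < 14. So G is not cyclic and no single element generates it: the count is 0.

Answer: 0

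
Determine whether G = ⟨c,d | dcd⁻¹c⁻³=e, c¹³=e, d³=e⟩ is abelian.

c·d = cd but d·c = c³d, so c·d ≠ d·c and G is not abelian.

Answer: No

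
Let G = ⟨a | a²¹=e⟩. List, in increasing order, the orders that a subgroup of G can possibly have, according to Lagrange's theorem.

|G| = 21 = 3 · 7. By Lagrange's theorem the order of any subgroup divides 21; the divisors of 21 are 1, 3, 7, 21.

Answer: 1, 3, 7, 21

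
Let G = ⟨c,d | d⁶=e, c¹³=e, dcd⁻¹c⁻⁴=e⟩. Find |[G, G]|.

G' = [G, G] is generated by all commutators. The generator-pair commutators are: [c, d] = c¹⁰.
The subgroup they normally generate is {e, c, c², c³, c⁴, c⁵, c⁶, c⁷, c⁸, c⁹, c¹⁰, c¹¹, c¹²}, of order 13.
Check: |G/G'| = 78/13 = 6 is the order of the abelianisation.

Answer: 13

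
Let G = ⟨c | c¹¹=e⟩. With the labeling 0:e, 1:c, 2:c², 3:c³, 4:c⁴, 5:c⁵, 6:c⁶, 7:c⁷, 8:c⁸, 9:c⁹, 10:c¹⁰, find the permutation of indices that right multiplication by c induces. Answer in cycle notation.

(0 1 2 3 4 5 6 7 8 9 10)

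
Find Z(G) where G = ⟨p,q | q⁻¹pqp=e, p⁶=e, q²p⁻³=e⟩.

An element z ∈ Z(G) iff z commutes with every generator.
For example p³ is central: (p³)·p = p⁴ = p·(p³); (p³)·q = q⁻¹ = q·(p³).
Whereas p ∉ Z(G) since p·q = pq ≠ p²q⁻¹ = q·p.
Checking each of the 12 elements this way gives Z(G) = {e, p³}, of order 2.

Answer: {e, p³}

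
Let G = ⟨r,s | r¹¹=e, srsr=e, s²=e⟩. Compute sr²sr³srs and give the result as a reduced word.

Multiply left to right, reducing at each step:
  s · r² = r⁹s
  (r⁹s) · s = r⁹
  (r⁹) · r³ = r
  r · s = rs
  (rs) · r = s
  s · s = e

Answer: e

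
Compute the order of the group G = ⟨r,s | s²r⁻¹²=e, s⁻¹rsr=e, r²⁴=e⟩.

Enumerate words in the generators, reducing via the relations: the distinct elements are
  {e, r, s, rs, r², r³, r⁴, r⁵, r⁶, r⁷, r⁸, r⁹, r²s, r²², r²³, r²¹, r²⁰, r³s, r¹², r¹³, r¹¹, r¹⁰, r¹⁴, r¹⁵, r¹⁶, r¹⁷, r¹⁸, r¹⁹, r⁴s, r⁵s, r⁶s, r⁷s, r⁸s, r⁹s, s⁻¹, rs⁻¹, r¹¹s, r¹⁰s, r²s⁻¹, r³s⁻¹, r⁴s⁻¹, r⁵s⁻¹, r⁶s⁻¹, r⁷s⁻¹, r⁸s⁻¹, r⁹s⁻¹, r¹¹s⁻¹, r¹⁰s⁻¹}.
No further products give new elements, so |G| = 48.

Answer: 48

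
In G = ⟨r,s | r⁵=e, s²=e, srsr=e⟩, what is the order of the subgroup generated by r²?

|⟨r²⟩| equals the order of r². Compute successive powers until reaching e:
  (r²)¹ = r², (r²)² = r⁴, (r²)³ = r, (r²)⁴ = r³, (r²)⁵ = e.
The smallest positive k with (r²)ᵏ = e is 5, so |⟨r²⟩| = 5.

Answer: 5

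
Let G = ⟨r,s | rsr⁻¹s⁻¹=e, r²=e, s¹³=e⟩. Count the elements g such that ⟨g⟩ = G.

G is cyclic of order 26. An element generates G iff its order is 26, and a cyclic group of order 26 has exactly φ(26) = 12 such elements.

Answer: 12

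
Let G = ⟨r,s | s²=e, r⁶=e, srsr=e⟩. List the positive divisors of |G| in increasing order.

|G| = 12 = 2² · 3. By Lagrange's theorem the order of any subgroup divides 12; the divisors of 12 are 1, 2, 3, 4, 6, 12.

Answer: 1, 2, 3, 4, 6, 12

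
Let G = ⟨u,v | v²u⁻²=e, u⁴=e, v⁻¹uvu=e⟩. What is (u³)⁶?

Compute successive powers of (u³), reducing at each step:
  (u³)²: (u³) · u³ = u²
  (u³)³: (u²) · u³ = u
  (u³)⁴: u · u³ = e
  (u³)⁵: e · u³ = u³
  (u³)⁶: (u³) · u³ = u²

Answer: u²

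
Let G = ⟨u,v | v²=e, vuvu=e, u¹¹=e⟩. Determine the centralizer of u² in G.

⟨u²⟩ ⊆ C_G(u²) since powers of u² commute with u²; so |C_G(u²)| ≥ |⟨u²⟩| = 11.
By orbit–stabilizer, |C_G(u²)| = |G| / |conj. class of u²| = 22 / 2 = 11.
The 11 elements commuting with u² are {e, u, u², u³, u⁴, u⁵, u⁶, u⁷, u⁸, u⁹, u¹⁰}.

Answer: {e, u, u², u³, u⁴, u⁵, u⁶, u⁷, u⁸, u⁹, u¹⁰}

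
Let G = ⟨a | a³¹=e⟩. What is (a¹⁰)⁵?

Compute successive powers of (a¹⁰), reducing at each step:
  (a¹⁰)²: (a¹⁰) · a¹⁰ = a²⁰
  (a¹⁰)³: (a²⁰) · a¹⁰ = a³⁰
  (a¹⁰)⁴: (a³⁰) · a¹⁰ = a⁹
  (a¹⁰)⁵: (a⁹) · a¹⁰ = a¹⁹

Answer: a¹⁹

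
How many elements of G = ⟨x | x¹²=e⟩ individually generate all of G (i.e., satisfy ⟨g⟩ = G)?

G is cyclic of order 12. An element generates G iff its order is 12, and a cyclic group of order 12 has exactly φ(12) = 4 such elements.

Answer: 4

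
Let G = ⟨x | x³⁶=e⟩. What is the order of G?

G is generated by a single element, so G is cyclic. The relator gives x³⁶ = e and no smaller power is forced to be e, so the 36 powers {e, x, x², x³, x⁴, x⁵, x⁶, x⁷, x⁸, x⁹, x²², x²³, x²¹, x²⁰, x²⁴, x²⁵, x²⁶, x²⁷, x²⁸, x²⁹, x³², x³³, x³¹, x³⁰, x³⁴, x³⁵, x¹², x¹³, x¹¹, x¹⁰, x¹⁴, x¹⁵, x¹⁶, x¹⁷, x¹⁸, x¹⁹} are distinct. Hence |G| = 36.

Answer: 36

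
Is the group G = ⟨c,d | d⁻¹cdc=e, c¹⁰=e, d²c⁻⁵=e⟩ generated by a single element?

Every cyclic group is abelian. But c·d = cd while d·c = c⁴d⁻¹, so c·d ≠ d·c and G is not abelian. Hence G is not cyclic.

Answer: No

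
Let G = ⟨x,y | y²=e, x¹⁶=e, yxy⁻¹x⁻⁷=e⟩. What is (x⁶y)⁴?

Compute successive powers of (x⁶y), reducing at each step:
  (x⁶y)²: (x⁶y) · x⁶ = y;   y · y = e
  (x⁶y)³: e · x⁶ = x⁶;   (x⁶) · y = x⁶y
  (x⁶y)⁴: (x⁶y) · x⁶ = y;   y · y = e

Answer: e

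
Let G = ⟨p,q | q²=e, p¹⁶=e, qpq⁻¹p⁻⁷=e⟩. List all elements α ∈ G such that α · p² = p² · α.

⟨p²⟩ ⊆ C_G(p²) since powers of p² commute with p²; so |C_G(p²)| ≥ |⟨p²⟩| = 8.
By orbit–stabilizer, |C_G(p²)| = |G| / |conj. class of p²| = 32 / 2 = 16.
The 16 elements commuting with p² are {e, p, p², p³, p⁴, p⁵, p⁶, p⁷, p⁸, p⁹, p¹⁰, p¹¹, p¹², p¹³, p¹⁴, p¹⁵}.

Answer: {e, p, p², p³, p⁴, p⁵, p⁶, p⁷, p⁸, p⁹, p¹⁰, p¹¹, p¹², p¹³, p¹⁴, p¹⁵}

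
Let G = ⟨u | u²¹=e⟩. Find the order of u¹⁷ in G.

Compute successive powers until reaching e:
  (u¹⁷)¹ = u¹⁷, (u¹⁷)² = u¹³, (u¹⁷)³ = u⁹, (u¹⁷)⁴ = u⁵, (u¹⁷)⁵ = u, (u¹⁷)⁶ = u¹⁸, (u¹⁷)⁷ = u¹⁴, (u¹⁷)⁸ = u¹⁰, (u¹⁷)⁹ = u⁶, (u¹⁷)¹⁰ = u², (u¹⁷)¹¹ = u¹⁹, (u¹⁷)¹² = u¹⁵, (u¹⁷)¹³ = u¹¹, (u¹⁷)¹⁴ = u⁷, (u¹⁷)¹⁵ = u³, (u¹⁷)¹⁶ = u²⁰, (u¹⁷)¹⁷ = u¹⁶, (u¹⁷)¹⁸ = u¹², (u¹⁷)¹⁹ = u⁸, (u¹⁷)²⁰ = u⁴, (u¹⁷)²¹ = e.
The smallest positive k with (u¹⁷)ᵏ = e is 21.

Answer: 21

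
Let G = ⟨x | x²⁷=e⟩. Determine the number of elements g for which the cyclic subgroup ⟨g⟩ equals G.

G is cyclic of order 27. An element generates G iff its order is 27, and a cyclic group of order 27 has exactly φ(27) = 18 such elements.

Answer: 18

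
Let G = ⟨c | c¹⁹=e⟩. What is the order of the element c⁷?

Compute successive powers until reaching e:
  (c⁷)¹ = c⁷, (c⁷)² = c¹⁴, (c⁷)³ = c², (c⁷)⁴ = c⁹, (c⁷)⁵ = c¹⁶, (c⁷)⁶ = c⁴, (c⁷)⁷ = c¹¹, (c⁷)⁸ = c¹⁸, (c⁷)⁹ = c⁶, (c⁷)¹⁰ = c¹³, (c⁷)¹¹ = c, (c⁷)¹² = c⁸, (c⁷)¹³ = c¹⁵, (c⁷)¹⁴ = c³, (c⁷)¹⁵ = c¹⁰, (c⁷)¹⁶ = c¹⁷, (c⁷)¹⁷ = c⁵, (c⁷)¹⁸ = c¹², (c⁷)¹⁹ = e.
The smallest positive k with (c⁷)ᵏ = e is 19.

Answer: 19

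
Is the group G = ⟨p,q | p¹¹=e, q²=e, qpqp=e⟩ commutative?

p·q = pq but q·p = p¹⁰q, so p·q ≠ q·p and G is not abelian.

Answer: No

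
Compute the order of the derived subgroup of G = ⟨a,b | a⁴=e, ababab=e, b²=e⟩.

G' = [G, G] is generated by all commutators. The generator-pair commutators are: [a, b] = a²ba.
The subgroup they normally generate is {e, a², ab, ba³, a²ba, a³b, a²ba³, ba, aba², ba²b, a²ba²b, a³ba²}, of order 12.
Check: |G/G'| = 24/12 = 2 is the order of the abelianisation.

Answer: 12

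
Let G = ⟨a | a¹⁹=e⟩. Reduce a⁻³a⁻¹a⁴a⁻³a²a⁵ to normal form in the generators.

Multiply left to right, reducing at each step:
  (a¹⁶) · a⁻¹ = a¹⁵
  (a¹⁵) · a⁴ = e
  e · a⁻³ = a¹⁶
  (a¹⁶) · a² = a¹⁸
  (a¹⁸) · a⁵ = a⁴

Answer: a⁴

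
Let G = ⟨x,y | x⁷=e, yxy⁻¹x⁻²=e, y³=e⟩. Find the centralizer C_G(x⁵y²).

⟨x⁵y²⟩ ⊆ C_G(x⁵y²) since powers of x⁵y² commute with x⁵y²; so |C_G(x⁵y²)| ≥ |⟨x⁵y²⟩| = 3.
By orbit–stabilizer, |C_G(x⁵y²)| = |G| / |conj. class of x⁵y²| = 21 / 7 = 3.
The 3 elements commuting with x⁵y² are {e, x⁴y, x⁵y²}.

Answer: {e, x⁴y, x⁵y²}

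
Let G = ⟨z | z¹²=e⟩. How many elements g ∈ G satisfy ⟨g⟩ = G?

G is cyclic of order 12. An element generates G iff its order is 12, and a cyclic group of order 12 has exactly φ(12) = 4 such elements.

Answer: 4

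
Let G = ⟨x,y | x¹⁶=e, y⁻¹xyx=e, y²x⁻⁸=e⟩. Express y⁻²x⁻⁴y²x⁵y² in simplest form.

Multiply left to right, reducing at each step:
  (x⁸) · x⁻⁴ = x⁴
  (x⁴) · y² = x¹²
  (x¹²) · x⁵ = x
  x · y² = x⁹

Answer: x⁹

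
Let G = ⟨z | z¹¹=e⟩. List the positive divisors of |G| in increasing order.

|G| = 11 = 11. By Lagrange's theorem the order of any subgroup divides 11; the divisors of 11 are 1, 11.

Answer: 1, 11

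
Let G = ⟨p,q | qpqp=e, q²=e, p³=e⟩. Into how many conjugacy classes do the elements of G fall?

The conjugacy classes (representative and size) are:
  [e] (size 1), [p] (size 2), [pq] (size 3).
Class equation: 1 + 2 + 3 = 6 = |G|. So G has 3 conjugacy classes.

Answer: 3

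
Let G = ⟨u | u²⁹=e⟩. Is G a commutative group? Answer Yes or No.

G has a single generator, so G is cyclic and hence abelian.

Answer: Yes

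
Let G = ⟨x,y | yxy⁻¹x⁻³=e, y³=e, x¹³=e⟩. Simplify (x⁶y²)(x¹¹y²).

Compute (x⁶y²) · (x¹¹y²) by multiplying left to right and reducing via the relations at each step:
  (x⁶y²) · x¹¹ = xy²
  (xy²) · y² = xy

Answer: xy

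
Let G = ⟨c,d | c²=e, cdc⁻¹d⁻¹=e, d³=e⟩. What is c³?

Compute successive powers of c, reducing at each step:
  c²: c · c = e
  c³: e · c = c

Answer: c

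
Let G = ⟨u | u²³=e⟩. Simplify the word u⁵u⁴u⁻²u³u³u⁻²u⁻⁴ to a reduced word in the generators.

Multiply left to right, reducing at each step:
  (u⁵) · u⁴ = u⁹
  (u⁹) · u⁻² = u⁷
  (u⁷) · u³ = u¹⁰
  (u¹⁰) · u³ = u¹³
  (u¹³) · u⁻² = u¹¹
  (u¹¹) · u⁻⁴ = u⁷

Answer: u⁷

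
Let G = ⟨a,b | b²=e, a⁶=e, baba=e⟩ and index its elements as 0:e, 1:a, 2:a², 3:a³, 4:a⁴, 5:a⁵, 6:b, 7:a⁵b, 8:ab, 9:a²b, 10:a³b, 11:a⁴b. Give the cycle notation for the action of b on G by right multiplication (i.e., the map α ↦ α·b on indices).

(0 6)(1 8)(2 9)(3 10)(4 11)(5 7)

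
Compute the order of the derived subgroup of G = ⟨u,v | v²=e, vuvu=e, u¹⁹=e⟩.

G' = [G, G] is generated by all commutators. The generator-pair commutators are: [u, v] = u².
The subgroup they normally generate is {e, u, u², u³, u⁴, u⁵, u⁶, u⁷, u⁸, u⁹, u¹⁰, u¹¹, u¹², u¹³, u¹⁴, u¹⁵, u¹⁶, u¹⁷, u¹⁸}, of order 19.
Check: |G/G'| = 38/19 = 2 is the order of the abelianisation.

Answer: 19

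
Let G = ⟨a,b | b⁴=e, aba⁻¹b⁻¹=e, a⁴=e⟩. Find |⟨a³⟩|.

|⟨a³⟩| equals the order of a³. Compute successive powers until reaching e:
  (a³)¹ = a³, (a³)² = a², (a³)³ = a, (a³)⁴ = e.
The smallest positive k with (a³)ᵏ = e is 4, so |⟨a³⟩| = 4.

Answer: 4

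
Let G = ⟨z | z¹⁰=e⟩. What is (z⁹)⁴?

Compute successive powers of (z⁹), reducing at each step:
  (z⁹)²: (z⁹) · z⁹ = z⁸
  (z⁹)³: (z⁸) · z⁹ = z⁷
  (z⁹)⁴: (z⁷) · z⁹ = z⁶

Answer: z⁶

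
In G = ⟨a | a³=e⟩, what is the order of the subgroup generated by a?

|⟨a⟩| equals the order of a. Compute successive powers until reaching e:
  a¹ = a, a² = a², a³ = e.
The smallest positive k with aᵏ = e is 3, so |⟨a⟩| = 3.

Answer: 3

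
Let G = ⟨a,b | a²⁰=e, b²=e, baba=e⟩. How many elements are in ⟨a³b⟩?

|⟨a³b⟩| equals the order of a³b. Compute successive powers until reaching e:
  (a³b)¹ = a³b, (a³b)² = e.
The smallest positive k with (a³b)ᵏ = e is 2, so |⟨a³b⟩| = 2.

Answer: 2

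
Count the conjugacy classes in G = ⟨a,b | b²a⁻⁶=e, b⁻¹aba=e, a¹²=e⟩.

The conjugacy classes (representative and size) are:
  [e] (size 1), [a¹¹] (size 2), [a²] (size 2), [a⁹] (size 2), [a⁴] (size 2), [a⁵] (size 2), [a⁶] (size 1), [a²b] (size 6), [ab] (size 6).
Class equation: 1 + 2 + 2 + 2 + 2 + 2 + 1 + 6 + 6 = 24 = |G|. So G has 9 conjugacy classes.

Answer: 9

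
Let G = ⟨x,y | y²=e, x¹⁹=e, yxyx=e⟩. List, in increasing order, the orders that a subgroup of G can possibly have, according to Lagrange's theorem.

|G| = 38 = 2 · 19. By Lagrange's theorem the order of any subgroup divides 38; the divisors of 38 are 1, 2, 19, 38.

Answer: 1, 2, 19, 38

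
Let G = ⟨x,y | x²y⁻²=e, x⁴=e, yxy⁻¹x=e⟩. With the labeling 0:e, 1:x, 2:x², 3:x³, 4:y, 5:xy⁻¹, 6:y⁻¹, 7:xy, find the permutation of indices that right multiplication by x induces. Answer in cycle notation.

(0 1 2 3)(4 5 6 7)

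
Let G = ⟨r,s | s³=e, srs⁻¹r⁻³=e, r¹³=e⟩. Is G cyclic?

Every cyclic group is abelian. But r·s = rs while s·r = r³s, so r·s ≠ s·r and G is not abelian. Hence G is not cyclic.

Answer: No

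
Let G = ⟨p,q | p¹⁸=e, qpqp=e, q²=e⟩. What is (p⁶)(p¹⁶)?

Compute (p⁶) · (p¹⁶) by multiplying left to right and reducing via the relations at each step:
  (p⁶) · p¹⁶ = p⁴

Answer: p⁴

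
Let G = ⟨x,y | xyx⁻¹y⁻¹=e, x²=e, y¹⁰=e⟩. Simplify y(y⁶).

Compute y · (y⁶) by multiplying left to right and reducing via the relations at each step:
  y · y⁶ = y⁷

Answer: y⁷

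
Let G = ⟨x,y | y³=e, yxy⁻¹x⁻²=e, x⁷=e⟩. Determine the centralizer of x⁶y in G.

⟨x⁶y⟩ ⊆ C_G(x⁶y) since powers of x⁶y commute with x⁶y; so |C_G(x⁶y)| ≥ |⟨x⁶y⟩| = 3.
By orbit–stabilizer, |C_G(x⁶y)| = |G| / |conj. class of x⁶y| = 21 / 7 = 3.
The 3 elements commuting with x⁶y are {e, x⁴y², x⁶y}.

Answer: {e, x⁴y², x⁶y}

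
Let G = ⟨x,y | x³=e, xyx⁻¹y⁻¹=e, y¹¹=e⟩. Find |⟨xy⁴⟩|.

|⟨xy⁴⟩| equals the order of xy⁴. Compute successive powers until reaching e:
  (xy⁴)¹ = xy⁴, (xy⁴)² = x²y⁸, (xy⁴)³ = y, (xy⁴)⁴ = xy⁵, (xy⁴)⁵ = x²y⁹, (xy⁴)⁶ = y², (xy⁴)⁷ = xy⁶, (xy⁴)⁸ = x²y¹⁰, (xy⁴)⁹ = y³, (xy⁴)¹⁰ = xy⁷, (xy⁴)¹¹ = x², (xy⁴)¹² = y⁴, (xy⁴)¹³ = xy⁸, (xy⁴)¹⁴ = x²y, (xy⁴)¹⁵ = y⁵, (xy⁴)¹⁶ = xy⁹, (xy⁴)¹⁷ = x²y², (xy⁴)¹⁸ = y⁶, (xy⁴)¹⁹ = xy¹⁰, (xy⁴)²⁰ = x²y³, (xy⁴)²¹ = y⁷, (xy⁴)²² = x, (xy⁴)²³ = x²y⁴, (xy⁴)²⁴ = y⁸, (xy⁴)²⁵ = xy, (xy⁴)²⁶ = x²y⁵, (xy⁴)²⁷ = y⁹, (xy⁴)²⁸ = xy², (xy⁴)²⁹ = x²y⁶, (xy⁴)³⁰ = y¹⁰, (xy⁴)³¹ = xy³, (xy⁴)³² = x²y⁷, (xy⁴)³³ = e.
The smallest positive k with (xy⁴)ᵏ = e is 33, so |⟨xy⁴⟩| = 33.

Answer: 33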